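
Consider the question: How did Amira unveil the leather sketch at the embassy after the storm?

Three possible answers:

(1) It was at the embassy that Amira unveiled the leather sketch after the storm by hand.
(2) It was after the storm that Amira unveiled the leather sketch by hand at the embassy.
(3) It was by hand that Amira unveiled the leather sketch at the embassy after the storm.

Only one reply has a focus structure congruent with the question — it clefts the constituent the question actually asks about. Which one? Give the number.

The question word "how" targets the manner.
Option (1) clefts "at the embassy" — the location, not what was asked.
Option (2) clefts "after the storm" — the time, not what was asked.
Option (3) clefts "by hand" — that matches what the question asks about.
So the congruent reply is (3).

3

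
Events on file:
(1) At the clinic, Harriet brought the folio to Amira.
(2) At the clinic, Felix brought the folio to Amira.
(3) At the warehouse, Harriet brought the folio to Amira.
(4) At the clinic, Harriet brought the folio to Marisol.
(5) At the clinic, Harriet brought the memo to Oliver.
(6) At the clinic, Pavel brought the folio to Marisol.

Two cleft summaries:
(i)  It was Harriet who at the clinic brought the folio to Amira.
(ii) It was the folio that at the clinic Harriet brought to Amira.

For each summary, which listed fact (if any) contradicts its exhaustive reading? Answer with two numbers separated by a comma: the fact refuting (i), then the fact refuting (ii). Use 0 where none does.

2, 0

(i): focus "Harriet". Looking for the folio as thing and Amira as recipient and at the clinic as setting with some other agent — fact (2) has Felix there. Refuted.
(ii): focus "the folio". No fact shares Harriet as agent and Amira as recipient and at the clinic as setting with a different thing. 0.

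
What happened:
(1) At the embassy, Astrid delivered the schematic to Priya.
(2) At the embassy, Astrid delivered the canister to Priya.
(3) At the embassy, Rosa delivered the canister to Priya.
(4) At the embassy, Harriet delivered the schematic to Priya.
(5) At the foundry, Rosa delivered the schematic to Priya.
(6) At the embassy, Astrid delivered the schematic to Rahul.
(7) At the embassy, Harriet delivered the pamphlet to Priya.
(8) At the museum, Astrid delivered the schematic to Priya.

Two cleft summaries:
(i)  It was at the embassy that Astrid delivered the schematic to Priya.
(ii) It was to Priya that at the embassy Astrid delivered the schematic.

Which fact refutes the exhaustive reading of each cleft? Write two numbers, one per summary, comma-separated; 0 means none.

8, 6

(i): focus "at the embassy". Looking for agent = Astrid, thing = the schematic, recipient = Priya with some other setting — fact (8) has at the museum there. Refuted.
(ii): focus "Priya". Looking for agent = Astrid, thing = the schematic, setting = at the embassy with some other recipient — fact (6) has Rahul there. Refuted.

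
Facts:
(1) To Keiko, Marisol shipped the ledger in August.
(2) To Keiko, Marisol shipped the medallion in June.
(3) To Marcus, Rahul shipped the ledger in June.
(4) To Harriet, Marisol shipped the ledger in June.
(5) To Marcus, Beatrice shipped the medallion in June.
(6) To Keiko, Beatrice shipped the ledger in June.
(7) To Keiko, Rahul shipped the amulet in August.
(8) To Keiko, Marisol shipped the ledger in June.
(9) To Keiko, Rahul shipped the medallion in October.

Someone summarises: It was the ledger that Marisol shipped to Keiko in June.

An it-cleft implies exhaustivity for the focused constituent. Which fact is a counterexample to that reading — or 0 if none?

2

Focus of the cleft: "the ledger" (the thing). Presupposed background: same agent, recipient, setting (Marisol / Keiko / in June).
The exhaustive reading says no other thing fits that background.
But fact (2) also has same agent, recipient, setting (Marisol / Keiko / in June), with thing = the medallion — so the exhaustive reading fails.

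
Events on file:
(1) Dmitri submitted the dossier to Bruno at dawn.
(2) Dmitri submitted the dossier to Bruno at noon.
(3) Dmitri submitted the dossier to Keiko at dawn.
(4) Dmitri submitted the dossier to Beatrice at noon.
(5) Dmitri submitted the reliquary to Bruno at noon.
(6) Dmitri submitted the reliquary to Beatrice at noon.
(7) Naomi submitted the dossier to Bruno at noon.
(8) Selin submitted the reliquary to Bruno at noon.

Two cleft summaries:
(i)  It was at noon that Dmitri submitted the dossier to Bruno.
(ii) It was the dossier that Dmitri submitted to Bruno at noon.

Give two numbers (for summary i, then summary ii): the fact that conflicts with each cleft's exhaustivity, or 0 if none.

1, 5

(i): focus "at noon". Looking for agent = Dmitri, thing = the dossier, recipient = Bruno with some other setting — fact (1) has at dawn there. Refuted.
(ii): focus "the dossier". Looking for agent = Dmitri, recipient = Bruno, setting = at noon with some other thing — fact (5) has the reliquary there. Refuted.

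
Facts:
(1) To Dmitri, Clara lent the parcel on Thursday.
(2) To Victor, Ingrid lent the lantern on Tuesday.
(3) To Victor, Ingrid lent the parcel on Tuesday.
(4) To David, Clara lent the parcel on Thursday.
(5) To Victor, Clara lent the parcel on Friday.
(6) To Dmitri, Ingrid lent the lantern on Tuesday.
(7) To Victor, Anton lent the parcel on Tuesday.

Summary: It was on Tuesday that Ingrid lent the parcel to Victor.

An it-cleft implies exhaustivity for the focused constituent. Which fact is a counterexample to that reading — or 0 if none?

The cleft puts "on Tuesday" in focus and presupposes the open proposition with agent = Ingrid, thing = the parcel, recipient = Victor.
The exhaustive reading says no other setting fits that background.
Every other fact differs from the presupposition on some backgrounded slot, so none challenges the exhaustivity.

0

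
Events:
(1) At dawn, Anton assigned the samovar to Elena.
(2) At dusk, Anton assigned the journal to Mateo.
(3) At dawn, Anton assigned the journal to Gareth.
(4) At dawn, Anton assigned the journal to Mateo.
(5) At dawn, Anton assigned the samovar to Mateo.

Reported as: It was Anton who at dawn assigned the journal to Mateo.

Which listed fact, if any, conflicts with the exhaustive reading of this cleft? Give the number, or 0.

The cleft puts "Anton" in focus and presupposes the open proposition with thing = the journal, recipient = Mateo, setting = at dawn.
The exhaustive reading says no other agent fits that background.
No listed fact matches the background with a different agent. Exhaustivity holds.

0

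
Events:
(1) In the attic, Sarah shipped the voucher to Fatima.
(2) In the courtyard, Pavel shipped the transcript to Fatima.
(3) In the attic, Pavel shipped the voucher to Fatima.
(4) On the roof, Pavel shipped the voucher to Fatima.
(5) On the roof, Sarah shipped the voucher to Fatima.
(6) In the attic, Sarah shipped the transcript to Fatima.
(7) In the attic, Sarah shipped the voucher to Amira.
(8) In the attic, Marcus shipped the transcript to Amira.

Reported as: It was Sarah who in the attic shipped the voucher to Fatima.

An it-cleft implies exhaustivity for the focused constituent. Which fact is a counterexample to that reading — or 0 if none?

Focus of the cleft: "Sarah" (the agent). Presupposed background: thing = the voucher, recipient = Fatima, setting = in the attic.
Exhaustivity: Sarah is the only agent satisfying that background.
But fact (3) also has thing = the voucher, recipient = Fatima, setting = in the attic, with agent = Pavel — so the exhaustive reading fails.

3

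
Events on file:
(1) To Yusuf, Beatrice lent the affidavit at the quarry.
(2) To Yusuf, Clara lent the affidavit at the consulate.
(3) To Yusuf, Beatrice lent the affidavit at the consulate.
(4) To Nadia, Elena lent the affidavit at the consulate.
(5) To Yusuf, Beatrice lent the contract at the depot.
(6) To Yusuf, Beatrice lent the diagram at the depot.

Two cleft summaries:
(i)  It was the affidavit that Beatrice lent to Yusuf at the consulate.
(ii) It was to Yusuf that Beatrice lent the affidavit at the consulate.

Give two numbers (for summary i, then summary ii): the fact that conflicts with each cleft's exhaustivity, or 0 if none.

Summary (i) focuses "the affidavit" (the thing); background agent = Beatrice, recipient = Yusuf, setting = at the consulate. No fact matches that background with a different thing, so 0.
Summary (ii) focuses "Yusuf" (the recipient); background agent = Beatrice, thing = the affidavit, setting = at the consulate. No fact matches that background with a different recipient, so 0.

0, 0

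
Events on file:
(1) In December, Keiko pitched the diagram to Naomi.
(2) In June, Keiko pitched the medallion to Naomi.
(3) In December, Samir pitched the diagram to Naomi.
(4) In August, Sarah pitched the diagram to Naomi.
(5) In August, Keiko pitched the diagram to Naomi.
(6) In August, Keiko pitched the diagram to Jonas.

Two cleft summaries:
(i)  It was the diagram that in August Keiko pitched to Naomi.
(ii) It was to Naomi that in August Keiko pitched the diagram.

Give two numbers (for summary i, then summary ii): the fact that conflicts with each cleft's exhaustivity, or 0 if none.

0, 6

(i): focus "the diagram". No fact shares agent = Keiko, recipient = Naomi, setting = in August with a different thing. 0.
(ii): focus "Naomi". Looking for agent = Keiko, thing = the diagram, setting = in August with some other recipient — fact (6) has Jonas there. Refuted.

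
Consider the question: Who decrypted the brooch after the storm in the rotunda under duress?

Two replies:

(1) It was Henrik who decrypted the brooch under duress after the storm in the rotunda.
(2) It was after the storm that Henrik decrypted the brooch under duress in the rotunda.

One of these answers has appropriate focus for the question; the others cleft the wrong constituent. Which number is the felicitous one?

1

The question word "who" targets the subject (agent).
Option (1) clefts "Henrik" — that matches what the question asks about.
Option (2) clefts "after the storm" — the time, not what was asked.
So the congruent reply is (1).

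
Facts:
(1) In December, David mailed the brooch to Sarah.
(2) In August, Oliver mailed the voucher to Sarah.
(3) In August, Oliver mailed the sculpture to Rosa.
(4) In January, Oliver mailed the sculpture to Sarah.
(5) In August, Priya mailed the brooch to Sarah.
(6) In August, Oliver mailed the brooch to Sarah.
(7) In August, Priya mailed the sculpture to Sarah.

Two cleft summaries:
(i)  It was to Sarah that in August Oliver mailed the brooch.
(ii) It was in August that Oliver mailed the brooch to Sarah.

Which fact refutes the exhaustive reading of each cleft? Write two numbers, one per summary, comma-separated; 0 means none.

(i): focus "Sarah". No fact shares agent = Oliver, thing = the brooch, setting = in August with a different recipient. 0.
(ii): focus "in August". No fact shares agent = Oliver, thing = the brooch, recipient = Sarah with a different setting. 0.

0, 0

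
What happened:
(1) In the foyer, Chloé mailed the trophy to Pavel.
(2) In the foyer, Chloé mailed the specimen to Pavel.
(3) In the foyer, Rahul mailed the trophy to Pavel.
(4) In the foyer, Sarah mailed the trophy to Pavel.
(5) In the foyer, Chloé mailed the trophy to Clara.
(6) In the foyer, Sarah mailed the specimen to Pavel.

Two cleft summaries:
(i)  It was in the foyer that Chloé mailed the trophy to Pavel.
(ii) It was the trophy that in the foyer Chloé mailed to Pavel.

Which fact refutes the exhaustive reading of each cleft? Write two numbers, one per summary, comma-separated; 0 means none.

0, 2

Summary (i) focuses "in the foyer" (the setting); background agent = Chloé, thing = the trophy, recipient = Pavel. No fact matches that background with a different setting, so 0.
Summary (ii) focuses "the trophy" (the thing); background agent = Chloé, recipient = Pavel, setting = in the foyer. Fact (2) matches that background with thing = the specimen — refutes (ii).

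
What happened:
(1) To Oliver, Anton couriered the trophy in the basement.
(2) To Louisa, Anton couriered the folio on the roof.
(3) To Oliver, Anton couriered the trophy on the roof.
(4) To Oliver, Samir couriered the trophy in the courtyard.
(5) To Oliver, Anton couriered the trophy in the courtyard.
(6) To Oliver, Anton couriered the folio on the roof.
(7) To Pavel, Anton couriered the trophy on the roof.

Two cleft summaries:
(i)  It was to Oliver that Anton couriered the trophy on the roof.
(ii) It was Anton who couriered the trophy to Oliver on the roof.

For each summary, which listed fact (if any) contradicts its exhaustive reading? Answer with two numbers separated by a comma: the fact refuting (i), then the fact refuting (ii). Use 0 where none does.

7, 0

Summary (i) focuses "Oliver" (the recipient); background agent = Anton, thing = the trophy, setting = on the roof. Fact (7) matches that background with recipient = Pavel — refutes (i).
Summary (ii) focuses "Anton" (the agent); background thing = the trophy, recipient = Oliver, setting = on the roof. No fact matches that background with a different agent, so 0.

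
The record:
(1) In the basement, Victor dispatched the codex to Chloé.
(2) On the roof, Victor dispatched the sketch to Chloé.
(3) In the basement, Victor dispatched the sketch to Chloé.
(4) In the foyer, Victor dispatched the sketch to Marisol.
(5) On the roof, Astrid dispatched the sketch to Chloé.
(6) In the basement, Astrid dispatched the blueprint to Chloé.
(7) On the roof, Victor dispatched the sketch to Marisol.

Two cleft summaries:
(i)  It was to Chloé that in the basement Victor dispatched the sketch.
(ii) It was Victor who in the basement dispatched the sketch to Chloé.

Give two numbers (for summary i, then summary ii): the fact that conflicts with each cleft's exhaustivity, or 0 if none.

(i): focus "Chloé". No fact shares same agent, thing, setting (Victor / the sketch / in the basement) with a different recipient. 0.
(ii): focus "Victor". No fact shares same thing, recipient, setting (the sketch / Chloé / in the basement) with a different agent. 0.

0, 0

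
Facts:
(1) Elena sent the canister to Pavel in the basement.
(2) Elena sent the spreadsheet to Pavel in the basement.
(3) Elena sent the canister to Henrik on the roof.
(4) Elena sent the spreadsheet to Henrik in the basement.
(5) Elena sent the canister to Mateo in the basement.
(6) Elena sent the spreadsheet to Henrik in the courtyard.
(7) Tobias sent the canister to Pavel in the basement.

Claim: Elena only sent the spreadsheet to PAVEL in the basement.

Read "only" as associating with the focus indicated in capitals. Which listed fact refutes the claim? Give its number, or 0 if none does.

4

The capitals mark "Pavel" as focus. So "only" rules out other recipients, with the rest (same agent, thing, setting (Elena / the spreadsheet / in the basement)) as background.
Fact (4) matches on same agent, thing, setting (Elena / the spreadsheet / in the basement), but has recipient = Henrik instead. That refutes the claim.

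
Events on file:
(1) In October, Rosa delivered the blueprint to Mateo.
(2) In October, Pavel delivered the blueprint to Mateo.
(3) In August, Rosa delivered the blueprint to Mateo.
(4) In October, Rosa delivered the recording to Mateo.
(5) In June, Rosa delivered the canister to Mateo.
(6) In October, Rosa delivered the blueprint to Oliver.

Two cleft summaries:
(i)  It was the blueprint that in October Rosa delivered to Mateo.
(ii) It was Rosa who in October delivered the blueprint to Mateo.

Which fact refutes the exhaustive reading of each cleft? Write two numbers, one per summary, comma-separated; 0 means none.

4, 2

(i): focus "the blueprint". Looking for same agent, recipient, setting (Rosa / Mateo / in October) with some other thing — fact (4) has the recording there. Refuted.
(ii): focus "Rosa". Looking for same thing, recipient, setting (the blueprint / Mateo / in October) with some other agent — fact (2) has Pavel there. Refuted.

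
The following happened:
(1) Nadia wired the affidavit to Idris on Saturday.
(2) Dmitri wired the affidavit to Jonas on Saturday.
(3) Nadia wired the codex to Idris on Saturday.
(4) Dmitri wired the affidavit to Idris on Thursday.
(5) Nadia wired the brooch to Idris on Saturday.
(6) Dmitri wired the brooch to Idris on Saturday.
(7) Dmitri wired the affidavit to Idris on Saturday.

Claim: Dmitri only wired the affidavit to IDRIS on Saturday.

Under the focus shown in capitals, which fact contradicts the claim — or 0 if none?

Focus (in capitals) is "Idris" — the recipient. "Only" excludes alternative recipients while holding fixed agent = Dmitri, thing = the affidavit, setting = on Saturday.
Fact (2) matches on agent = Dmitri, thing = the affidavit, setting = on Saturday, but has recipient = Jonas instead. That refutes the claim.

2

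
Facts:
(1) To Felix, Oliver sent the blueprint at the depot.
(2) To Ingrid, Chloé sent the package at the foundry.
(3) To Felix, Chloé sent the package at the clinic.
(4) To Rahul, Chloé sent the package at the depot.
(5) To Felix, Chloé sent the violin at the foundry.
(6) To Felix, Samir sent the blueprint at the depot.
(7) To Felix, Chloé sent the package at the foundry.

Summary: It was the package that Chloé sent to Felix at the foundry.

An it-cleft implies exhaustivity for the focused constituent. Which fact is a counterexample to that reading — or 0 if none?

Focus of the cleft: "the package" (the thing). Presupposed background: same agent, recipient, setting (Chloé / Felix / at the foundry).
The exhaustive reading says no other thing fits that background.
Fact (5) shares the background but with thing = the violin; exhaustivity is violated.

5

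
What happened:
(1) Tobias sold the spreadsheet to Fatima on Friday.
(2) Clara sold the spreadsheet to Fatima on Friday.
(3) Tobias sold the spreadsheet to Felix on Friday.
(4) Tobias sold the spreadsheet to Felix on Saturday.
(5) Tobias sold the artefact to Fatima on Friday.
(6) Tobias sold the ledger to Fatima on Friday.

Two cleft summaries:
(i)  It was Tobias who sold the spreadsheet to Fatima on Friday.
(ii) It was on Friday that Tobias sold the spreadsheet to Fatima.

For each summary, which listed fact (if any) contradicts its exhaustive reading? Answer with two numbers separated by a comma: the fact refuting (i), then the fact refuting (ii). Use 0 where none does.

(i): focus "Tobias". Looking for the spreadsheet as thing and Fatima as recipient and on Friday as setting with some other agent — fact (2) has Clara there. Refuted.
(ii): focus "on Friday". No fact shares Tobias as agent and the spreadsheet as thing and Fatima as recipient with a different setting. 0.

2, 0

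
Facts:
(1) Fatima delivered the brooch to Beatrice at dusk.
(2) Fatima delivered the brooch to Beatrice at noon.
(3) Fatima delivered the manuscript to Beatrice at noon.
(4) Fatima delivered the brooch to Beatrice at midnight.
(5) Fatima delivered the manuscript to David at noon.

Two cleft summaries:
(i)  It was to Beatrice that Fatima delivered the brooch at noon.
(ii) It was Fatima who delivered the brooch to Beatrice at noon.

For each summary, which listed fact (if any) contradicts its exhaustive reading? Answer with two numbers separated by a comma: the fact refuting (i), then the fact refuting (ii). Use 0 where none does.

Summary (i) focuses "Beatrice" (the recipient); background Fatima as agent and the brooch as thing and at noon as setting. No fact matches that background with a different recipient, so 0.
Summary (ii) focuses "Fatima" (the agent); background the brooch as thing and Beatrice as recipient and at noon as setting. No fact matches that background with a different agent, so 0.

0, 0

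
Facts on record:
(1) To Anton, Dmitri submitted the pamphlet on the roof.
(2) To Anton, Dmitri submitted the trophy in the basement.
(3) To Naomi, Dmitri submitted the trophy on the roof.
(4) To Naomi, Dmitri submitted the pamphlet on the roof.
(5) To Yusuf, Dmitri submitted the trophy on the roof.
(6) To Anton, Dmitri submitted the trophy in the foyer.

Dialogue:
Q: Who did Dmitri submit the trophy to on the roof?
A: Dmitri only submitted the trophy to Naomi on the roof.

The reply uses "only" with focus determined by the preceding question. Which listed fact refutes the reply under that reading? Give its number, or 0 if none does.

The question "Who did ... to ...?" targets the recipient, so in the reply the focus falls on "Naomi".
So "only" ranges over recipients; the rest (agent = Dmitri, thing = the trophy, setting = on the roof) is presupposed.
Fact (5) shares the background with a different recipient (Yusuf) — counterexample.
(Fact (4) would refute a reading with focus on the thing — but that is not what the question asks.)

5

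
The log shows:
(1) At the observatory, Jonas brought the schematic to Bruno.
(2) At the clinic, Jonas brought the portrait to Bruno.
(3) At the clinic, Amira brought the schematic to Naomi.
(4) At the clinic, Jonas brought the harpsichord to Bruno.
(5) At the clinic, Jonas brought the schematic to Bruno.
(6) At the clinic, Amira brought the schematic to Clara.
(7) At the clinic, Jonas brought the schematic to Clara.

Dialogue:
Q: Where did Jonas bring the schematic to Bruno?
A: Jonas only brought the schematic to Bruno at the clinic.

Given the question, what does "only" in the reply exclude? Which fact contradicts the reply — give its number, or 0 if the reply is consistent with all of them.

Answering "Where did ...?" puts focus on the setting — here, "at the clinic".
"Only" then excludes alternative settings while the background — same agent, thing, recipient (Jonas / the schematic / Bruno) — is held fixed.
Fact (1) shares the background with a different setting (at the observatory) — counterexample.
(Fact (7) would refute a reading with focus on the recipient — but that is not what the question asks.)

1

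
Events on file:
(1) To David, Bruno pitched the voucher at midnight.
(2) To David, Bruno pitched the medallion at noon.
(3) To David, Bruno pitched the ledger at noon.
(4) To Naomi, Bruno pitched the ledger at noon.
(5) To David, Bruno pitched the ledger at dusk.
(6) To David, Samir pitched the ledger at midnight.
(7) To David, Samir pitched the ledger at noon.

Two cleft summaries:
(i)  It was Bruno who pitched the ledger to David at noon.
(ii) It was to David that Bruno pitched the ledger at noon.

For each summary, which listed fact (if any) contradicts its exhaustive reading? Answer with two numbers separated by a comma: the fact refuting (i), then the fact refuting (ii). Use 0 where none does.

Summary (i) focuses "Bruno" (the agent); background same thing, recipient, setting (the ledger / David / at noon). Fact (7) matches that background with agent = Samir — refutes (i).
Summary (ii) focuses "David" (the recipient); background same agent, thing, setting (Bruno / the ledger / at noon). Fact (4) matches that background with recipient = Naomi — refutes (ii).

7, 4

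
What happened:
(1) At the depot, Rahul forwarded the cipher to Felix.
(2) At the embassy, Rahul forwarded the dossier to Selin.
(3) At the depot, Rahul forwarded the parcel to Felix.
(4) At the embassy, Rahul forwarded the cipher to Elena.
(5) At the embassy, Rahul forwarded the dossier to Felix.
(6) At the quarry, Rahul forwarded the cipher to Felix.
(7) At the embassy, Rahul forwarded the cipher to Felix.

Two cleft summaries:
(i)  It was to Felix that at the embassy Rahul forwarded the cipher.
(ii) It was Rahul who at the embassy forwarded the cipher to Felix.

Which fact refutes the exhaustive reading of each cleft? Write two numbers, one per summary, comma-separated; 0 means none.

(i): focus "Felix". Looking for Rahul as agent and the cipher as thing and at the embassy as setting with some other recipient — fact (4) has Elena there. Refuted.
(ii): focus "Rahul". No fact shares the cipher as thing and Felix as recipient and at the embassy as setting with a different agent. 0.

4, 0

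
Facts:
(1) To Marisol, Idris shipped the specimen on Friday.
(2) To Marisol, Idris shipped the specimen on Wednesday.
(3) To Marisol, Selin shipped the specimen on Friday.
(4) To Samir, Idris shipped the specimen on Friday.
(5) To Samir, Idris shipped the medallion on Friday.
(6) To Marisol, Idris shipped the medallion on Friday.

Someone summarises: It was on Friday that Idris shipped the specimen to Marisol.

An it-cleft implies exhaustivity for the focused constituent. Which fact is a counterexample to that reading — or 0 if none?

2

The cleft puts "on Friday" in focus and presupposes the open proposition with Idris as agent and the specimen as thing and Marisol as recipient.
Exhaustivity: on Friday is the only setting satisfying that background.
But fact (2) also has Idris as agent and the specimen as thing and Marisol as recipient, with setting = on Wednesday — so the exhaustive reading fails.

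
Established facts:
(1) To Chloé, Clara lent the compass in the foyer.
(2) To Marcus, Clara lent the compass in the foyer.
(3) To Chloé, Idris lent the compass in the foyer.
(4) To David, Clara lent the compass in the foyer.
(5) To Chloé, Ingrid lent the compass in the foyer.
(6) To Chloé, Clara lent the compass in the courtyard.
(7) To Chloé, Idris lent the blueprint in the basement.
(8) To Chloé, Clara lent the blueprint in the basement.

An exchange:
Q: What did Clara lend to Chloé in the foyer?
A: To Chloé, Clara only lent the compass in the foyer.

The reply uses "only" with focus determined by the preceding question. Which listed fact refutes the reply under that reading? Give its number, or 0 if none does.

The question "What did ...?" targets the thing, so in the reply the focus falls on "the compass".
So "only" ranges over things; the rest (agent = Clara, recipient = Chloé, setting = in the foyer) is presupposed.
No fact keeps agent = Clara, recipient = Chloé, setting = in the foyer while changing the thing; every other fact differs on something backgrounded. The reply stands.
(Fact (2) would refute a reading with focus on the recipient — but that is not what the question asks.)

0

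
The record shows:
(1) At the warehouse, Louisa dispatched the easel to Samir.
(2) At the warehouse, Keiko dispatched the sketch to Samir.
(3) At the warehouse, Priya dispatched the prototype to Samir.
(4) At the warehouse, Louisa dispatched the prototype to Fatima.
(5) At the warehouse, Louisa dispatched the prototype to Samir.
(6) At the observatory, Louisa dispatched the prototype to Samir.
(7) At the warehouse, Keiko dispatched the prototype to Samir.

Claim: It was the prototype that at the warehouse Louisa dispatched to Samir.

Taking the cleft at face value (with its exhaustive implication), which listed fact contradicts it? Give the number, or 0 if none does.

1

The cleft puts "the prototype" in focus and presupposes the open proposition with Louisa as agent and Samir as recipient and at the warehouse as setting.
The exhaustive reading says no other thing fits that background.
Fact (1) shares the background but with thing = the easel; exhaustivity is violated.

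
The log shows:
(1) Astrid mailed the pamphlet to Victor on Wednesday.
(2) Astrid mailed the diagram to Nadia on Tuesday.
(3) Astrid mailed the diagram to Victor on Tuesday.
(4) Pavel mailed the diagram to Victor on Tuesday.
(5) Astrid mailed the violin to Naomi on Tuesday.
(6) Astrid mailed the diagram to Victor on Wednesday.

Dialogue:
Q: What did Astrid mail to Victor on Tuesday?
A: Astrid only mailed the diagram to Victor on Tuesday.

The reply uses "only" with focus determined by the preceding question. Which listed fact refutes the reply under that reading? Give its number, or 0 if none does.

Answering "What did ...?" puts focus on the thing — here, "the diagram".
"Only" then excludes alternative things while the background — Astrid as agent and Victor as recipient and on Tuesday as setting — is held fixed.
No listed fact shares that background with another thing. Nothing contradicts the reply.
(Fact (6) would refute a reading with focus on the setting — but that is not what the question asks.)

0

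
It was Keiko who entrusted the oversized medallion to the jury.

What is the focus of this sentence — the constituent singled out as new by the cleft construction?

Keiko

In an it-cleft "It was X that/who ...", the clefted constituent X is the focus; the that/who-clause expresses the presupposed open proposition.
Here the focus is "Keiko". The backgrounded (presupposed) material includes "the oversized medallion" and "to the jury".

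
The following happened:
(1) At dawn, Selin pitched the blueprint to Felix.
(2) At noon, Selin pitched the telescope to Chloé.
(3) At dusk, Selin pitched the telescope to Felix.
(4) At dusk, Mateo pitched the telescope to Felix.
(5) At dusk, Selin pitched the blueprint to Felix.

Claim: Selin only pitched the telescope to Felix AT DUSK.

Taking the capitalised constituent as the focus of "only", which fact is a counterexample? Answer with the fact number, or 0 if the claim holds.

0

The capitals mark "at dusk" as focus. So "only" rules out other settings, with the rest (agent = Selin, thing = the telescope, recipient = Felix) as background.
No fact matches agent = Selin, thing = the telescope, recipient = Felix with a different setting — every other fact differs on at least one backgrounded slot. So no fact refutes it.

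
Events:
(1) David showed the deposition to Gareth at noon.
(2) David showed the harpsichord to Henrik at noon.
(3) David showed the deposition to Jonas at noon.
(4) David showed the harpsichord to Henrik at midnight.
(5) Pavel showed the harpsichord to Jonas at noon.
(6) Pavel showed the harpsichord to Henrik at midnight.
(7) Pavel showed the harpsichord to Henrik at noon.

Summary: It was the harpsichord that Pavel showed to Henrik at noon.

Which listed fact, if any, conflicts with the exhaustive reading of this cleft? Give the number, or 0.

Focus of the cleft: "the harpsichord" (the thing). Presupposed background: agent = Pavel, recipient = Henrik, setting = at noon.
Exhaustivity: the harpsichord is the only thing satisfying that background.
Every other fact differs from the presupposition on some backgrounded slot, so none challenges the exhaustivity.

0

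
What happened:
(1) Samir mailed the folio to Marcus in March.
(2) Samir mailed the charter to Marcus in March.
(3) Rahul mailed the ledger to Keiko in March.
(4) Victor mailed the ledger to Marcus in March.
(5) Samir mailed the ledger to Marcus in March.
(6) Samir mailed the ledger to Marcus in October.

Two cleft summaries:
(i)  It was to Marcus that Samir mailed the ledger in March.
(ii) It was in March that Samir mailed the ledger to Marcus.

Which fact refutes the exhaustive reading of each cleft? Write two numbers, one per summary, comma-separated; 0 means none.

0, 6

(i): focus "Marcus". No fact shares same agent, thing, setting (Samir / the ledger / in March) with a different recipient. 0.
(ii): focus "in March". Looking for same agent, thing, recipient (Samir / the ledger / Marcus) with some other setting — fact (6) has in October there. Refuted.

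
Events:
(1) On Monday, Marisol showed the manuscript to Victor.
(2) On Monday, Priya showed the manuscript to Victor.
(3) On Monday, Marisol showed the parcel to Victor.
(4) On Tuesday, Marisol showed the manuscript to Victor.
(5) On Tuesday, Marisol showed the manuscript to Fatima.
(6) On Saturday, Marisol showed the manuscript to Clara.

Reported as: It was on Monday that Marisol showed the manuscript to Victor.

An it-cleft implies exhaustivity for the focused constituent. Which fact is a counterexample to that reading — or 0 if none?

The cleft puts "on Monday" in focus and presupposes the open proposition with same agent, thing, recipient (Marisol / the manuscript / Victor).
Exhaustivity: on Monday is the only setting satisfying that background.
But fact (4) also has same agent, thing, recipient (Marisol / the manuscript / Victor), with setting = on Tuesday — so the exhaustive reading fails.

4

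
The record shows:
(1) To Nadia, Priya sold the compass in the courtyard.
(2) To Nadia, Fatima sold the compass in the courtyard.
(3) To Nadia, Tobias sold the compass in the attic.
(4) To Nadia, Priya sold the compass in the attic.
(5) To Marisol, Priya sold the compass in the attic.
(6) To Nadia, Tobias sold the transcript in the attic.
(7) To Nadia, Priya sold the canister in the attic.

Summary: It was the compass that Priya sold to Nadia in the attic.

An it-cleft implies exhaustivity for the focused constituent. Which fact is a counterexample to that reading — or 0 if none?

7

The cleft puts "the compass" in focus and presupposes the open proposition with same agent, recipient, setting (Priya / Nadia / in the attic).
The exhaustive reading says no other thing fits that background.
But fact (7) also has same agent, recipient, setting (Priya / Nadia / in the attic), with thing = the canister — so the exhaustive reading fails.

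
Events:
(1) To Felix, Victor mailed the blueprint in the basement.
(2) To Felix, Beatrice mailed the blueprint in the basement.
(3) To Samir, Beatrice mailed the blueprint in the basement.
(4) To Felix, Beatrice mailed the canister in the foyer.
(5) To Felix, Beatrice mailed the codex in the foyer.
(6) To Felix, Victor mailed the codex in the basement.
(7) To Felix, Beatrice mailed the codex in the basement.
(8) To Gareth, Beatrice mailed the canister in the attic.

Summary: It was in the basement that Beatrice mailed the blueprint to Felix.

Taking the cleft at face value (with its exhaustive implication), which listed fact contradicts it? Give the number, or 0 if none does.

The cleft puts "in the basement" in focus and presupposes the open proposition with Beatrice as agent and the blueprint as thing and Felix as recipient.
Exhaustivity: in the basement is the only setting satisfying that background.
No listed fact matches the background with a different setting. Exhaustivity holds.

0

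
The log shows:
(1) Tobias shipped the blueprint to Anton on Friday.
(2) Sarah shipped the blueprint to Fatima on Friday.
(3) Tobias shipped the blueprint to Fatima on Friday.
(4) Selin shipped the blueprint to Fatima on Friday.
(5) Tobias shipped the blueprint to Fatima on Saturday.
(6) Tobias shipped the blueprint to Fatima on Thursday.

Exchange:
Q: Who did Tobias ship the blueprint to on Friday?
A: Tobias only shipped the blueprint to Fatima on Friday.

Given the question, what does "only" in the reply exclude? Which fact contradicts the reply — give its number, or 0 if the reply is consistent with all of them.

Answering "Who did ... to ...?" puts focus on the recipient — here, "Fatima".
"Only" then excludes alternative recipients while the background — Tobias as agent and the blueprint as thing and on Friday as setting — is held fixed.
Fact (1) keeps Tobias as agent and the blueprint as thing and on Friday as setting but has recipient = Anton; that refutes the reply.
(Fact (5) would refute a reading with focus on the setting — but that is not what the question asks.)

1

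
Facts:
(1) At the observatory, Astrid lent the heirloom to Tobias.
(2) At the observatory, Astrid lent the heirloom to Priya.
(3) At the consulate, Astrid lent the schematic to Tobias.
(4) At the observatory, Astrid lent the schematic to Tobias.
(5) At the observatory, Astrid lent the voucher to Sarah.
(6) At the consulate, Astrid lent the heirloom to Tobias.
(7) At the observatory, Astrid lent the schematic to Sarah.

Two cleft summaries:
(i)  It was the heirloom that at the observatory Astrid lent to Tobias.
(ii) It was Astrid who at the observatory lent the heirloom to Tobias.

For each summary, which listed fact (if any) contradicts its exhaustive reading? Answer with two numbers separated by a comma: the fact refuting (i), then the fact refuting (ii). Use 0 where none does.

Summary (i) focuses "the heirloom" (the thing); background agent = Astrid, recipient = Tobias, setting = at the observatory. Fact (4) matches that background with thing = the schematic — refutes (i).
Summary (ii) focuses "Astrid" (the agent); background thing = the heirloom, recipient = Tobias, setting = at the observatory. No fact matches that background with a different agent, so 0.

4, 0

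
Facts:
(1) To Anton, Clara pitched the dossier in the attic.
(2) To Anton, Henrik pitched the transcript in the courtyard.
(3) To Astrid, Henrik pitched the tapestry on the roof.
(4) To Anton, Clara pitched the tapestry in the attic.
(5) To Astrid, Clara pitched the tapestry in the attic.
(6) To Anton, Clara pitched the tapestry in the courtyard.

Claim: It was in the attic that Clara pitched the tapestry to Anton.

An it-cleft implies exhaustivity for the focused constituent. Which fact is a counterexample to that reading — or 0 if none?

Focus of the cleft: "in the attic" (the setting). Presupposed background: same agent, thing, recipient (Clara / the tapestry / Anton).
The exhaustive reading says no other setting fits that background.
Fact (6) shares the background but with setting = in the courtyard; exhaustivity is violated.

6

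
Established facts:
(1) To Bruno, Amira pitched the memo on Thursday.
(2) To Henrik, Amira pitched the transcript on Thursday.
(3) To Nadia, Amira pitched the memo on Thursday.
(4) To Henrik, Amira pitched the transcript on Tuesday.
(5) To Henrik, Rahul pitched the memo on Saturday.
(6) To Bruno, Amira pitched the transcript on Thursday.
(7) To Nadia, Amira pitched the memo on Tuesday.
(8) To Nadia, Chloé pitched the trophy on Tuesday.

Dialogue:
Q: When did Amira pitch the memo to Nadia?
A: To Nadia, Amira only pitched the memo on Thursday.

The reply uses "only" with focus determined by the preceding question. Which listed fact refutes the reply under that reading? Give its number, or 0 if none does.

7

Answering "When did ...?" puts focus on the setting — here, "on Thursday".
So "only" ranges over settings; the rest (agent = Amira, thing = the memo, recipient = Nadia) is presupposed.
Fact (7) shares the background with a different setting (on Tuesday) — counterexample.
(Fact (1) would refute a reading with focus on the recipient — but that is not what the question asks.)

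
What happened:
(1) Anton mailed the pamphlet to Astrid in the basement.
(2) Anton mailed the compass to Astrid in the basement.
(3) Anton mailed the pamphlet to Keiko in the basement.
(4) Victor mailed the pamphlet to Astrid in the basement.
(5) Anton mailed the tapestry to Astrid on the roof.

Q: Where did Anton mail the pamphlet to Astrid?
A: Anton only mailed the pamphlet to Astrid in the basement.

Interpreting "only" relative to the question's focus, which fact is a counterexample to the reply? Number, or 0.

0

Answering "Where did ...?" puts focus on the setting — here, "in the basement".
"Only" then excludes alternative settings while the background — Anton as agent and the pamphlet as thing and Astrid as recipient — is held fixed.
No fact keeps Anton as agent and the pamphlet as thing and Astrid as recipient while changing the setting; every other fact differs on something backgrounded. The reply stands.
(Fact (2) would refute a reading with focus on the thing — but that is not what the question asks.)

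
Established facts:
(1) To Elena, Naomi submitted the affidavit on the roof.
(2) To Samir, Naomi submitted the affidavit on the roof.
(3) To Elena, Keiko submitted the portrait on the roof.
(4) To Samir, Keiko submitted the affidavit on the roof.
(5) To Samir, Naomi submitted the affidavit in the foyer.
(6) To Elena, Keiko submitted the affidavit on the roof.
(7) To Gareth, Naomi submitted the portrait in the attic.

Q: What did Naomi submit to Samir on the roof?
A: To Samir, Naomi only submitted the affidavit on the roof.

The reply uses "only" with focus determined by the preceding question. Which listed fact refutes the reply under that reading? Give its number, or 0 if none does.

0

The question "What did ...?" targets the thing, so in the reply the focus falls on "the affidavit".
"Only" then excludes alternative things while the background — Naomi as agent and Samir as recipient and on the roof as setting — is held fixed.
No listed fact shares that background with another thing. Nothing contradicts the reply.
(Fact (1) would refute a reading with focus on the recipient — but that is not what the question asks.)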